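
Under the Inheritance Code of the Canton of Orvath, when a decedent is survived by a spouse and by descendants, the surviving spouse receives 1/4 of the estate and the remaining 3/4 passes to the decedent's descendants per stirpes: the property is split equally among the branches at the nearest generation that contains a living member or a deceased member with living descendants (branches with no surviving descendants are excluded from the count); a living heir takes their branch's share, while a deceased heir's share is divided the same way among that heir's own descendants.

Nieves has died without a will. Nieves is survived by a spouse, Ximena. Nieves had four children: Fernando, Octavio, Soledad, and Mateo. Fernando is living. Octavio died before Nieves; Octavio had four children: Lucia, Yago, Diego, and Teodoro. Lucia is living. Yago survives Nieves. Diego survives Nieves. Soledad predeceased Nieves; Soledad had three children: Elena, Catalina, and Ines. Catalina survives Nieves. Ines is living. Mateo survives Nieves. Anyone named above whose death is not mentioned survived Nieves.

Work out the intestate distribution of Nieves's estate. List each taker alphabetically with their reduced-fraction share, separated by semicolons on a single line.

Ximena, as surviving spouse, takes 1/4.
The remaining 3/4 passes to Nieves's descendants per stirpes.
The 3/4 is divided into 4 equal shares of 3/16 among Fernando, Octavio, Soledad, Mateo.
Fernando is living and takes 3/16.
Octavio predeceased; the 3/16 allotted to Octavio's branch passes to Octavio's issue by representation.
The 3/16 is divided into 4 equal shares of 3/64 among Lucia, Yago, Diego, Teodoro.
Lucia is living and takes 3/64.
Yago is living and takes 3/64.
Diego is living and takes 3/64.
Teodoro is living and takes 3/64.
Soledad predeceased; the 3/16 allotted to Soledad's branch passes to Soledad's issue by representation.
The 3/16 is divided into 3 equal shares of 1/16 among Elena, Catalina, Ines.
Elena is living and takes 1/16.
Catalina is living and takes 1/16.
Ines is living and takes 1/16.
Mateo is living and takes 3/16.

Catalina 1/16; Diego 3/64; Elena 1/16; Fernando 3/16; Ines 1/16; Lucia 3/64; Mateo 3/16; Teodoro 3/64; Ximena 1/4; Yago 3/64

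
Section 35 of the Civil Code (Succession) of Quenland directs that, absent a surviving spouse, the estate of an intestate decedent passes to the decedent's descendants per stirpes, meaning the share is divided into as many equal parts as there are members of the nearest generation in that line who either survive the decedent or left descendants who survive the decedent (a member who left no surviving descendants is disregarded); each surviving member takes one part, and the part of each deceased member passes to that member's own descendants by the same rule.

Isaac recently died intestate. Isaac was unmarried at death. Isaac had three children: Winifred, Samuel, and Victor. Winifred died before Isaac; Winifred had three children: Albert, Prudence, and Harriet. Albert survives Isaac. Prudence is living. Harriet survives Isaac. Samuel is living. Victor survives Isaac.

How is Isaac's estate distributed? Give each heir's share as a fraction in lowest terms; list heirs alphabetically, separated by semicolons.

There is no surviving spouse, so the entire estate passes to Isaac's descendants per stirpes.
The estate is divided into 3 equal shares of 1/3 among Winifred, Samuel, Victor.
Winifred predeceased; the 1/3 allotted to Winifred's branch passes to Winifred's issue by representation.
The 1/3 is divided into 3 equal shares of 1/9 among Albert, Prudence, Harriet.
Albert is living and takes 1/9.
Prudence is living and takes 1/9.
Harriet is living and takes 1/9.
Samuel is living and takes 1/3.
Victor is living and takes 1/3.

Albert 1/9; Harriet 1/9; Prudence 1/9; Samuel 1/3; Victor 1/3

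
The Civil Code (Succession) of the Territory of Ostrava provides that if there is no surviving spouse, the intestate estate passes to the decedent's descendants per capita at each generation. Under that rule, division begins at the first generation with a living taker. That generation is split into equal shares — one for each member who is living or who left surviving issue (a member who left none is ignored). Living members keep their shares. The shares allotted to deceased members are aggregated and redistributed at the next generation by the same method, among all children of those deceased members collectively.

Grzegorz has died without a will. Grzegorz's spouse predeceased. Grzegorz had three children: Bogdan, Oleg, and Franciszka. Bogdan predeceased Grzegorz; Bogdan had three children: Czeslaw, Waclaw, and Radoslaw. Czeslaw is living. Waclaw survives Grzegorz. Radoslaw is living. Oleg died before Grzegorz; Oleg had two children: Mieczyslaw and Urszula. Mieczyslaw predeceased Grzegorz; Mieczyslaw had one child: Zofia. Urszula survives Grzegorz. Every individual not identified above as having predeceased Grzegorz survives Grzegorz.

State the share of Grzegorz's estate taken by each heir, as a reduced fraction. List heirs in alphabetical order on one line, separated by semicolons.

There is no surviving spouse, so the entire estate passes to Grzegorz's descendants per capita at each generation.
At generation 1 (Bogdan, Oleg, Franciszka) there are 3 shares of (1)/3 = 1/3 each.
Living: Franciszka — each takes 1/3.
Deceased: Bogdan and Oleg. Their combined 2/3 is pooled and carried to generation 2.
At generation 2 (Czeslaw, Waclaw, Radoslaw, Mieczyslaw, Urszula) there are 5 shares of (2/3)/5 = 2/15 each.
Living: Czeslaw, Waclaw, Radoslaw, and Urszula — each takes 2/15.
Deceased: Mieczyslaw. That 2/15 share is carried to generation 3.
At generation 3 (Zofia) there are 1 shares of (2/15)/1 = 2/15 each.
Living: Zofia — each takes 2/15.

Czeslaw 2/15; Franciszka 1/3; Radoslaw 2/15; Urszula 2/15; Waclaw 2/15; Zofia 2/15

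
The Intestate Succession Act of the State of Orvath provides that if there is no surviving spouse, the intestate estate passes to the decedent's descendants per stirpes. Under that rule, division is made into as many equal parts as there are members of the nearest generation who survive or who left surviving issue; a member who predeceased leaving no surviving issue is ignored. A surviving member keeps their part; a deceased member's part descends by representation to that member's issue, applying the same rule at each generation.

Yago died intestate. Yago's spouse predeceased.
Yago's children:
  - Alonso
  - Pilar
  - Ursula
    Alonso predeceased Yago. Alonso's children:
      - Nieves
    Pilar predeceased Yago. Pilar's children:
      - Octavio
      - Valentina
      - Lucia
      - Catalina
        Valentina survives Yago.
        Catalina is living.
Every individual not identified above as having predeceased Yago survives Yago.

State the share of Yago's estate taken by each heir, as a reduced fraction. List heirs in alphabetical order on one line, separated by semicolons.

Catalina 1/12; Lucia 1/12; Nieves 1/3; Octavio 1/12; Ursula 1/3; Valentina 1/12

There is no surviving spouse, so the entire estate passes to Yago's descendants per stirpes.
The estate is divided into 3 equal shares of 1/3 among Alonso, Pilar, Ursula.
Alonso predeceased; the 1/3 allotted to Alonso's branch passes to Alonso's issue by representation.
Nieves is the sole taker at this level and receives the full 1/3.
Pilar predeceased; the 1/3 allotted to Pilar's branch passes to Pilar's issue by representation.
The 1/3 is divided into 4 equal shares of 1/12 among Octavio, Valentina, Lucia, Catalina.
Octavio is living and takes 1/12.
Valentina is living and takes 1/12.
Lucia is living and takes 1/12.
Catalina is living and takes 1/12.
Ursula is living and takes 1/3.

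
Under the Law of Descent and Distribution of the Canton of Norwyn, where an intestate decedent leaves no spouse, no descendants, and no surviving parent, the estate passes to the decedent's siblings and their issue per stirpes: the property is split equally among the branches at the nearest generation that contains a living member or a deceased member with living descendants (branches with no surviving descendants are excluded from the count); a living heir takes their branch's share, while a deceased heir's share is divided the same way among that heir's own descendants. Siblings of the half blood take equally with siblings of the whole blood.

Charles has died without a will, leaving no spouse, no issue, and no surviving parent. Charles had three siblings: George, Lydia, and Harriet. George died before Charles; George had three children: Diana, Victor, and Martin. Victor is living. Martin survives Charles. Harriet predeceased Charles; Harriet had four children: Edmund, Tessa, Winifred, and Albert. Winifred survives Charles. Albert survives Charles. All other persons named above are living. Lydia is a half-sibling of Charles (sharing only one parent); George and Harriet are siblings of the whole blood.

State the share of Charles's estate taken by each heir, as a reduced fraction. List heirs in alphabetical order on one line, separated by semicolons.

No spouse, descendants, or parent survives, so the estate passes to Charles's siblings per stirpes.
Half-blood and whole-blood siblings take equally under the stated rule.
The estate is divided into 3 equal shares of 1/3 among George, Lydia, Harriet.
George predeceased; the 1/3 allotted to George's branch passes to George's issue by representation.
The 1/3 is divided into 3 equal shares of 1/9 among Diana, Victor, Martin.
Diana is living and takes 1/9.
Victor is living and takes 1/9.
Martin is living and takes 1/9.
Lydia is living and takes 1/3.
Harriet predeceased; the 1/3 allotted to Harriet's branch passes to Harriet's issue by representation.
The 1/3 is divided into 4 equal shares of 1/12 among Edmund, Tessa, Winifred, Albert.
Edmund is living and takes 1/12.
Tessa is living and takes 1/12.
Winifred is living and takes 1/12.
Albert is living and takes 1/12.

Albert 1/12; Diana 1/9; Edmund 1/12; Lydia 1/3; Martin 1/9; Tessa 1/12; Victor 1/9; Winifred 1/12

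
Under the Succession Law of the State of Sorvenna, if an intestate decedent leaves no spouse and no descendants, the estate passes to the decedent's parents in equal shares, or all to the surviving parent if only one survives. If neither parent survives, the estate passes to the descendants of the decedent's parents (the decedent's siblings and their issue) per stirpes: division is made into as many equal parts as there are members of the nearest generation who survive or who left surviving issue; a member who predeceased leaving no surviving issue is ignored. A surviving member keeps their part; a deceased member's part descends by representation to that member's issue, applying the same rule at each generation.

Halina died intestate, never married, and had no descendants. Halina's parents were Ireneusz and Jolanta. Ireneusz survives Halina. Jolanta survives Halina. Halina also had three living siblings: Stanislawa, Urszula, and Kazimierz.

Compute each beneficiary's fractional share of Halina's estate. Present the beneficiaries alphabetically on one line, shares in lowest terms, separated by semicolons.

Ireneusz 1/2; Jolanta 1/2

Both parents survive, so Ireneusz and Jolanta each take 1/2. The siblings take nothing because a surviving parent has priority.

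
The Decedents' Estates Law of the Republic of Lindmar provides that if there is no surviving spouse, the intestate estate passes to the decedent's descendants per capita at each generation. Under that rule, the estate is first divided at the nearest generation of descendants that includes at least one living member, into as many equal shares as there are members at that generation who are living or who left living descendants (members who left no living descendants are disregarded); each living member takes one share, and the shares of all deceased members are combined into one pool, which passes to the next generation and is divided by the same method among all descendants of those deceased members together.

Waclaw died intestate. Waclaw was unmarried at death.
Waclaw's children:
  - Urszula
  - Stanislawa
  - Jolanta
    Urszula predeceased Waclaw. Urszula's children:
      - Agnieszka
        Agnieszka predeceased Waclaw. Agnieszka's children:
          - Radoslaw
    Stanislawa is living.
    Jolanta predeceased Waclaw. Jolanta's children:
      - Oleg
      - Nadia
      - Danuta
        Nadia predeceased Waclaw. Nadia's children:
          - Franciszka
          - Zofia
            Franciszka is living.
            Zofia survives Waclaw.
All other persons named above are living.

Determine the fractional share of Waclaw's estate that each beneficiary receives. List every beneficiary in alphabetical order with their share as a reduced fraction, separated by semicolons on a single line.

There is no surviving spouse, so the entire estate passes to Waclaw's descendants per capita at each generation.
At generation 1 (Urszula, Stanislawa, Jolanta) there are 3 shares of (1)/3 = 1/3 each.
Living: Stanislawa — each takes 1/3.
Deceased: Urszula and Jolanta. Their combined 2/3 is pooled and carried to generation 2.
At generation 2 (Agnieszka, Oleg, Nadia, Danuta) there are 4 shares of (2/3)/4 = 1/6 each.
Living: Oleg and Danuta — each takes 1/6.
Deceased: Agnieszka and Nadia. Their combined 1/3 is pooled and carried to generation 3.
At generation 3 (Radoslaw, Franciszka, Zofia) there are 3 shares of (1/3)/3 = 1/9 each.
Living: Radoslaw, Franciszka, and Zofia — each takes 1/9.

Danuta 1/6; Franciszka 1/9; Oleg 1/6; Radoslaw 1/9; Stanislawa 1/3; Zofia 1/9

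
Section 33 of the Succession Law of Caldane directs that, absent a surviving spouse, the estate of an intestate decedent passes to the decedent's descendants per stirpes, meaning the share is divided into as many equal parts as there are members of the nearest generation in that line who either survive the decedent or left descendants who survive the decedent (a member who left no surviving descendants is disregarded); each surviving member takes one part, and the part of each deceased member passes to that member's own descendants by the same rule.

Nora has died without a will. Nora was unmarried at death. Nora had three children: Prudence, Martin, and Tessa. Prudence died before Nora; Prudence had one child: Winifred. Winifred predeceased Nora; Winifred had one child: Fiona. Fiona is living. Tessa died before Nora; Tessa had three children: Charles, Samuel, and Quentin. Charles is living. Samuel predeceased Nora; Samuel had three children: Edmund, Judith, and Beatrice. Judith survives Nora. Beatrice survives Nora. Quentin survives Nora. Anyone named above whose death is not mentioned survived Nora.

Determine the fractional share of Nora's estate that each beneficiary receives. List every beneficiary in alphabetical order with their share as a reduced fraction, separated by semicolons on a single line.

There is no surviving spouse, so the entire estate passes to Nora's descendants per stirpes.
The estate is divided into 3 equal shares of 1/3 among Prudence, Martin, Tessa.
Prudence predeceased; the 1/3 allotted to Prudence's branch passes to Prudence's issue by representation.
Winifred's line is the sole branch at this level, so the full 1/3 passes to Winifred's issue by representation.
Fiona is the sole taker at this level and receives the full 1/3.
Martin is living and takes 1/3.
Tessa predeceased; the 1/3 allotted to Tessa's branch passes to Tessa's issue by representation.
The 1/3 is divided into 3 equal shares of 1/9 among Charles, Samuel, Quentin.
Charles is living and takes 1/9.
Samuel predeceased; the 1/9 allotted to Samuel's branch passes to Samuel's issue by representation.
The 1/9 is divided into 3 equal shares of 1/27 among Edmund, Judith, Beatrice.
Edmund is living and takes 1/27.
Judith is living and takes 1/27.
Beatrice is living and takes 1/27.
Quentin is living and takes 1/9.

Beatrice 1/27; Charles 1/9; Edmund 1/27; Fiona 1/3; Judith 1/27; Martin 1/3; Quentin 1/9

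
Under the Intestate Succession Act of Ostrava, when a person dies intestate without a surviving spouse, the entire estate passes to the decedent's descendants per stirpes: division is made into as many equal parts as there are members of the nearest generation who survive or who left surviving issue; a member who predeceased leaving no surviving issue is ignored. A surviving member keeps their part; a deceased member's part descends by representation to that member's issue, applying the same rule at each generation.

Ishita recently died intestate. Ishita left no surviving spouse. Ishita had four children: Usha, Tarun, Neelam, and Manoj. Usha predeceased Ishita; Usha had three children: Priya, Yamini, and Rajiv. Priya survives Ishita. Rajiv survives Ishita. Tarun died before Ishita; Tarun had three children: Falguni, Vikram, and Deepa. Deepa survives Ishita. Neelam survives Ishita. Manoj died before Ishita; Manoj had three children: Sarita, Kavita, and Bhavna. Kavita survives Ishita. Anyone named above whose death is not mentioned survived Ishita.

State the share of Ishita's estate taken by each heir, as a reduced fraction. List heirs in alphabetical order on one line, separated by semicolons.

There is no surviving spouse, so the entire estate passes to Ishita's descendants per stirpes.
The estate is divided into 4 equal shares of 1/4 among Usha, Tarun, Neelam, Manoj.
Usha predeceased; the 1/4 allotted to Usha's branch passes to Usha's issue by representation.
The 1/4 is divided into 3 equal shares of 1/12 among Priya, Yamini, Rajiv.
Priya is living and takes 1/12.
Yamini is living and takes 1/12.
Rajiv is living and takes 1/12.
Tarun predeceased; the 1/4 allotted to Tarun's branch passes to Tarun's issue by representation.
The 1/4 is divided into 3 equal shares of 1/12 among Falguni, Vikram, Deepa.
Falguni is living and takes 1/12.
Vikram is living and takes 1/12.
Deepa is living and takes 1/12.
Neelam is living and takes 1/4.
Manoj predeceased; the 1/4 allotted to Manoj's branch passes to Manoj's issue by representation.
The 1/4 is divided into 3 equal shares of 1/12 among Sarita, Kavita, Bhavna.
Sarita is living and takes 1/12.
Kavita is living and takes 1/12.
Bhavna is living and takes 1/12.

Bhavna 1/12; Deepa 1/12; Falguni 1/12; Kavita 1/12; Neelam 1/4; Priya 1/12; Rajiv 1/12; Sarita 1/12; Vikram 1/12; Yamini 1/12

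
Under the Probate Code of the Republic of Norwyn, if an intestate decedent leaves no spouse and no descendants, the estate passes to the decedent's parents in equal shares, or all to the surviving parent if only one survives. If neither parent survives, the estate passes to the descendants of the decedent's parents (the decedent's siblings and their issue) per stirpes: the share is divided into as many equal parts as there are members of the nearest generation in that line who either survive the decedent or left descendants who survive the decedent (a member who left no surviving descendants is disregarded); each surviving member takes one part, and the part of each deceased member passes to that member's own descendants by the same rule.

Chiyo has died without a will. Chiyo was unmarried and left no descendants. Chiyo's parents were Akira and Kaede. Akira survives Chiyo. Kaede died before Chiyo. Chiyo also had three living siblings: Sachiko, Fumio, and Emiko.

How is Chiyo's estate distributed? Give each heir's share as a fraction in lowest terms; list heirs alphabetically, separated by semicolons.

Only one parent, Akira, survives, so Akira takes the entire estate. The siblings take nothing because a surviving parent has priority.

Akira 1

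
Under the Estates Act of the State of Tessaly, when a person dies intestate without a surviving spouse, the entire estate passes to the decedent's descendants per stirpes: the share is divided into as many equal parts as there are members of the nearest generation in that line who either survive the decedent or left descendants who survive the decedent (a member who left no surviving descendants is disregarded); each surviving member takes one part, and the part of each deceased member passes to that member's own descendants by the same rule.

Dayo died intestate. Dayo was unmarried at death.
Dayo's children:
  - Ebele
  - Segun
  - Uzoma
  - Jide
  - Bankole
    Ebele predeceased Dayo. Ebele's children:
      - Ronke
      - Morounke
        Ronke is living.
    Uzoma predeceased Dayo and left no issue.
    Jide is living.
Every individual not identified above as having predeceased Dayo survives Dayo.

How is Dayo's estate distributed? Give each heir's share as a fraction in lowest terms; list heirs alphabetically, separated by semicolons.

There is no surviving spouse, so the entire estate passes to Dayo's descendants per stirpes.
Uzoma left no surviving issue, so that branch lapses and is disregarded.
The estate is divided into 4 equal shares of 1/4 among Ebele, Segun, Jide, Bankole.
Ebele predeceased; the 1/4 allotted to Ebele's branch passes to Ebele's issue by representation.
The 1/4 is divided into 2 equal shares of 1/8 among Ronke, Morounke.
Ronke is living and takes 1/8.
Morounke is living and takes 1/8.
Segun is living and takes 1/4.
Jide is living and takes 1/4.
Bankole is living and takes 1/4.

Bankole 1/4; Jide 1/4; Morounke 1/8; Ronke 1/8; Segun 1/4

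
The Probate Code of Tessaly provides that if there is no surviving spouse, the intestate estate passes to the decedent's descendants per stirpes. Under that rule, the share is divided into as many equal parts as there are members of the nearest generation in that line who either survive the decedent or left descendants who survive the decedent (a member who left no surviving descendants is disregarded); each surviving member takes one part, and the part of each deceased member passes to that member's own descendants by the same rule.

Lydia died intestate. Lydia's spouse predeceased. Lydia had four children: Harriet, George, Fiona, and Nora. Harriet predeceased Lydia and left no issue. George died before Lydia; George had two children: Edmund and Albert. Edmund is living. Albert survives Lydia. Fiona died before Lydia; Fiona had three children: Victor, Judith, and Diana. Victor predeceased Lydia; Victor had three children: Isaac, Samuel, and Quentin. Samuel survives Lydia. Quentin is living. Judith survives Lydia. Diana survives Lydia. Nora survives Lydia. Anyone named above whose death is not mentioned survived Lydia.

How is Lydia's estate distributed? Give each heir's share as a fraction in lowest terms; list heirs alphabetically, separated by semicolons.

Albert 1/6; Diana 1/9; Edmund 1/6; Isaac 1/27; Judith 1/9; Nora 1/3; Quentin 1/27; Samuel 1/27

There is no surviving spouse, so the entire estate passes to Lydia's descendants per stirpes.
Harriet left no surviving issue, so that branch lapses and is disregarded.
The estate is divided into 3 equal shares of 1/3 among George, Fiona, Nora.
George predeceased; the 1/3 allotted to George's branch passes to George's issue by representation.
The 1/3 is divided into 2 equal shares of 1/6 among Edmund, Albert.
Edmund is living and takes 1/6.
Albert is living and takes 1/6.
Fiona predeceased; the 1/3 allotted to Fiona's branch passes to Fiona's issue by representation.
The 1/3 is divided into 3 equal shares of 1/9 among Victor, Judith, Diana.
Victor predeceased; the 1/9 allotted to Victor's branch passes to Victor's issue by representation.
The 1/9 is divided into 3 equal shares of 1/27 among Isaac, Samuel, Quentin.
Isaac is living and takes 1/27.
Samuel is living and takes 1/27.
Quentin is living and takes 1/27.
Judith is living and takes 1/9.
Diana is living and takes 1/9.
Nora is living and takes 1/3.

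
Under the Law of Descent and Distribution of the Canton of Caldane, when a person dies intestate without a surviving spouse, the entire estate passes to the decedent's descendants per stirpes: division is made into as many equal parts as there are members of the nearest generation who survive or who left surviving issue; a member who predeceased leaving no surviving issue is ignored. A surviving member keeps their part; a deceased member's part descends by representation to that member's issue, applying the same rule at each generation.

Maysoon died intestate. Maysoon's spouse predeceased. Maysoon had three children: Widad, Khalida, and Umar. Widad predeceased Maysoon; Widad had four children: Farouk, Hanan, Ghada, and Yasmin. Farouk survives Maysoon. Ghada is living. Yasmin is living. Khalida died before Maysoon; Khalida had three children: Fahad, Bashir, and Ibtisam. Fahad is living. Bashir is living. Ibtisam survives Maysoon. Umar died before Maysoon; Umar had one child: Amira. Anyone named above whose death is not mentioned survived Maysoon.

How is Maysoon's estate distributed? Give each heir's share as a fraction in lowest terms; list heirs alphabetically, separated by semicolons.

Amira 1/3; Bashir 1/9; Fahad 1/9; Farouk 1/12; Ghada 1/12; Hanan 1/12; Ibtisam 1/9; Yasmin 1/12

There is no surviving spouse, so the entire estate passes to Maysoon's descendants per stirpes.
The estate is divided into 3 equal shares of 1/3 among Widad, Khalida, Umar.
Widad predeceased; the 1/3 allotted to Widad's branch passes to Widad's issue by representation.
The 1/3 is divided into 4 equal shares of 1/12 among Farouk, Hanan, Ghada, Yasmin.
Farouk is living and takes 1/12.
Hanan is living and takes 1/12.
Ghada is living and takes 1/12.
Yasmin is living and takes 1/12.
Khalida predeceased; the 1/3 allotted to Khalida's branch passes to Khalida's issue by representation.
The 1/3 is divided into 3 equal shares of 1/9 among Fahad, Bashir, Ibtisam.
Fahad is living and takes 1/9.
Bashir is living and takes 1/9.
Ibtisam is living and takes 1/9.
Umar predeceased; the 1/3 allotted to Umar's branch passes to Umar's issue by representation.
Amira is the sole taker at this level and receives the full 1/3.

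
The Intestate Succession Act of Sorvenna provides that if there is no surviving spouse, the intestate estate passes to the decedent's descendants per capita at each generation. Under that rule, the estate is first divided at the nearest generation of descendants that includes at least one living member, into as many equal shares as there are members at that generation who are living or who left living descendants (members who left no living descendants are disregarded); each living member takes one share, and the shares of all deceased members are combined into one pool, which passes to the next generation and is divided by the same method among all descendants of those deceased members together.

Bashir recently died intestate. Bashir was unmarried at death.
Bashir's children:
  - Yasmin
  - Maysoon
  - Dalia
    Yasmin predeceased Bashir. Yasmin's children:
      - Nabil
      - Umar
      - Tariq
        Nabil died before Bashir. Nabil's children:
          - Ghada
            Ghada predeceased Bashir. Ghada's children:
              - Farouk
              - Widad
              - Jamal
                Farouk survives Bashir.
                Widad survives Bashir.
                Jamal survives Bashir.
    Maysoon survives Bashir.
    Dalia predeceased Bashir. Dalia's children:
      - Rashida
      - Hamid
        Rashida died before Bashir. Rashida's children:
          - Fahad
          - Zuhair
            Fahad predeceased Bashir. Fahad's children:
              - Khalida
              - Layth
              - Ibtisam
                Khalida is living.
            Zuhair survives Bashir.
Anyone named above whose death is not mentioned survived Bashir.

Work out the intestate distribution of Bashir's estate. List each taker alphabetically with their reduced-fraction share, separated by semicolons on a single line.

There is no surviving spouse, so the entire estate passes to Bashir's descendants per capita at each generation.
At generation 1 (Yasmin, Maysoon, Dalia) there are 3 shares of (1)/3 = 1/3 each.
Living: Maysoon — each takes 1/3.
Deceased: Yasmin and Dalia. Their combined 2/3 is pooled and carried to generation 2.
At generation 2 (Nabil, Umar, Tariq, Rashida, Hamid) there are 5 shares of (2/3)/5 = 2/15 each.
Living: Umar, Tariq, and Hamid — each takes 2/15.
Deceased: Nabil and Rashida. Their combined 4/15 is pooled and carried to generation 3.
At generation 3 (Ghada, Fahad, Zuhair) there are 3 shares of (4/15)/3 = 4/45 each.
Living: Zuhair — each takes 4/45.
Deceased: Ghada and Fahad. Their combined 8/45 is pooled and carried to generation 4.
At generation 4 (Farouk, Widad, Jamal, Khalida, Layth, Ibtisam) there are 6 shares of (8/45)/6 = 4/135 each.
Living: Farouk, Widad, Jamal, Khalida, Layth, and Ibtisam — each takes 4/135.

Farouk 4/135; Hamid 2/15; Ibtisam 4/135; Jamal 4/135; Khalida 4/135; Layth 4/135; Maysoon 1/3; Tariq 2/15; Umar 2/15; Widad 4/135; Zuhair 4/45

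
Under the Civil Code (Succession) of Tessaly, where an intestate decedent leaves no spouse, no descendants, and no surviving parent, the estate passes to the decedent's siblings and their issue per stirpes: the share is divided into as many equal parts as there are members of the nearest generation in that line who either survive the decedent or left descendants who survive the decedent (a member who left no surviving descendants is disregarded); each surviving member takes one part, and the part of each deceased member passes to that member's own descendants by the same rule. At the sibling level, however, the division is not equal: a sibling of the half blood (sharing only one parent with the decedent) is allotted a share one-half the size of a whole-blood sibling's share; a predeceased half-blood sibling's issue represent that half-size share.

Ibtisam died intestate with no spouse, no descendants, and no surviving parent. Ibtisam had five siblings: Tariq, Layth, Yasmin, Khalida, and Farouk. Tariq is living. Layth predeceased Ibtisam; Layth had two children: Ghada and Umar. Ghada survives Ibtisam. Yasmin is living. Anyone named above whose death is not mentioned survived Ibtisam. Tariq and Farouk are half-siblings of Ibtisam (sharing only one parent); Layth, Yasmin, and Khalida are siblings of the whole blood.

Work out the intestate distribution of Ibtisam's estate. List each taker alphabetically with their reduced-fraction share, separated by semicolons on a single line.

Farouk 1/8; Ghada 1/8; Khalida 1/4; Tariq 1/8; Umar 1/8; Yasmin 1/4

No spouse, descendants, or parent survives, so the estate passes to Ibtisam's siblings per stirpes.
Half-blood siblings count for one-half the weight of whole-blood siblings at the initial division.
Dividing 1 in proportion to weights (total weight 4): Tariq (weight 1/2) → 1/8; Layth (weight 1) → 1/4; Yasmin (weight 1) → 1/4; Khalida (weight 1) → 1/4; Farouk (weight 1/2) → 1/8.
Tariq is living and takes 1/8.
Layth predeceased; the 1/4 allotted to Layth's branch passes to Layth's issue by representation.
The 1/4 is divided into 2 equal shares of 1/8 among Ghada, Umar.
Ghada is living and takes 1/8.
Umar is living and takes 1/8.
Yasmin is living and takes 1/4.
Khalida is living and takes 1/4.
Farouk is living and takes 1/8.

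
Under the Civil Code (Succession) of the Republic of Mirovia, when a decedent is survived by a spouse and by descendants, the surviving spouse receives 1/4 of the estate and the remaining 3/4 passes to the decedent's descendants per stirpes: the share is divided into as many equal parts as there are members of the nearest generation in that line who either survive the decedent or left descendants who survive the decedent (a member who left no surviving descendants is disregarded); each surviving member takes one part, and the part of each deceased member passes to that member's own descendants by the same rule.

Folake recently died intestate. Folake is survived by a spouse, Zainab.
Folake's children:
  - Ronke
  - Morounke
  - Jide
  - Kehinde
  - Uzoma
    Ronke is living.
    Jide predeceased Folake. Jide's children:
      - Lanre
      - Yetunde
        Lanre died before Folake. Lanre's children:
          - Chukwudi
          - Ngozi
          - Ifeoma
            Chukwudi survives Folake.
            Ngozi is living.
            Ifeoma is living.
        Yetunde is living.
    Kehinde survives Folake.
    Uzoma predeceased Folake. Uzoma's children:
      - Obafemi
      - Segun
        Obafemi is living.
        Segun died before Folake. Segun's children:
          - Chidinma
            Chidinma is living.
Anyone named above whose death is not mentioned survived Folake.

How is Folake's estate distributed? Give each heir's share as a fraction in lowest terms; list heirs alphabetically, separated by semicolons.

Zainab, as surviving spouse, takes 1/4.
The remaining 3/4 passes to Folake's descendants per stirpes.
The 3/4 is divided into 5 equal shares of 3/20 among Ronke, Morounke, Jide, Kehinde, Uzoma.
Ronke is living and takes 3/20.
Morounke is living and takes 3/20.
Jide predeceased; the 3/20 allotted to Jide's branch passes to Jide's issue by representation.
The 3/20 is divided into 2 equal shares of 3/40 among Lanre, Yetunde.
Lanre predeceased; the 3/40 allotted to Lanre's branch passes to Lanre's issue by representation.
The 3/40 is divided into 3 equal shares of 1/40 among Chukwudi, Ngozi, Ifeoma.
Chukwudi is living and takes 1/40.
Ngozi is living and takes 1/40.
Ifeoma is living and takes 1/40.
Yetunde is living and takes 3/40.
Kehinde is living and takes 3/20.
Uzoma predeceased; the 3/20 allotted to Uzoma's branch passes to Uzoma's issue by representation.
The 3/20 is divided into 2 equal shares of 3/40 among Obafemi, Segun.
Obafemi is living and takes 3/40.
Segun predeceased; the 3/40 allotted to Segun's branch passes to Segun's issue by representation.
Chidinma is the sole taker at this level and receives the full 3/40.

Chidinma 3/40; Chukwudi 1/40; Ifeoma 1/40; Kehinde 3/20; Morounke 3/20; Ngozi 1/40; Obafemi 3/40; Ronke 3/20; Yetunde 3/40; Zainab 1/4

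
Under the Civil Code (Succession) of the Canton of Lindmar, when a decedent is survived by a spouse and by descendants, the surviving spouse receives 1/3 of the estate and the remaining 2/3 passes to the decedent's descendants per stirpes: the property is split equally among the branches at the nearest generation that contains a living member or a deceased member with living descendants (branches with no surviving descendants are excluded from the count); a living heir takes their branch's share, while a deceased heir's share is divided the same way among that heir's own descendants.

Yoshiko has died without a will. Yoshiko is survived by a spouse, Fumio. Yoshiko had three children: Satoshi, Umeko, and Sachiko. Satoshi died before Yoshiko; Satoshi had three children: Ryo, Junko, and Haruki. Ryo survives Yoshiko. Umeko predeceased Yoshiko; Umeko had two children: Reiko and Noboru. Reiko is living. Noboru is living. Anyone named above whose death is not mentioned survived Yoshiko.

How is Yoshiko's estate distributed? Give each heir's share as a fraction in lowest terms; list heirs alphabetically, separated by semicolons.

Fumio, as surviving spouse, takes 1/3.
The remaining 2/3 passes to Yoshiko's descendants per stirpes.
The 2/3 is divided into 3 equal shares of 2/9 among Satoshi, Umeko, Sachiko.
Satoshi predeceased; the 2/9 allotted to Satoshi's branch passes to Satoshi's issue by representation.
The 2/9 is divided into 3 equal shares of 2/27 among Ryo, Junko, Haruki.
Ryo is living and takes 2/27.
Junko is living and takes 2/27.
Haruki is living and takes 2/27.
Umeko predeceased; the 2/9 allotted to Umeko's branch passes to Umeko's issue by representation.
The 2/9 is divided into 2 equal shares of 1/9 among Reiko, Noboru.
Reiko is living and takes 1/9.
Noboru is living and takes 1/9.
Sachiko is living and takes 2/9.

Fumio 1/3; Haruki 2/27; Junko 2/27; Noboru 1/9; Reiko 1/9; Ryo 2/27; Sachiko 2/9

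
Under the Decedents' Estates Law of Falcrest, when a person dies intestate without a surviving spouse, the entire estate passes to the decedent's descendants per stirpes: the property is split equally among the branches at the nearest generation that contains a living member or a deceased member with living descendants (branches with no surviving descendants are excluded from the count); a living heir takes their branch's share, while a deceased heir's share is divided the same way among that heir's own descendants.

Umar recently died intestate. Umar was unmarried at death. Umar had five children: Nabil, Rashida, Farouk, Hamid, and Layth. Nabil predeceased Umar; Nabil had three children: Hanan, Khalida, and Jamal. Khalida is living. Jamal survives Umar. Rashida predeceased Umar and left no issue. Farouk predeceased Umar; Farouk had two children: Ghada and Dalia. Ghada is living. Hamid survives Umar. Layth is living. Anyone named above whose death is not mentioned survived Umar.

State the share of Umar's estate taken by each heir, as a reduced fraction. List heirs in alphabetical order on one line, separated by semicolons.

Dalia 1/8; Ghada 1/8; Hamid 1/4; Hanan 1/12; Jamal 1/12; Khalida 1/12; Layth 1/4

There is no surviving spouse, so the entire estate passes to Umar's descendants per stirpes.
Rashida left no surviving issue, so that branch lapses and is disregarded.
The estate is divided into 4 equal shares of 1/4 among Nabil, Farouk, Hamid, Layth.
Nabil predeceased; the 1/4 allotted to Nabil's branch passes to Nabil's issue by representation.
The 1/4 is divided into 3 equal shares of 1/12 among Hanan, Khalida, Jamal.
Hanan is living and takes 1/12.
Khalida is living and takes 1/12.
Jamal is living and takes 1/12.
Farouk predeceased; the 1/4 allotted to Farouk's branch passes to Farouk's issue by representation.
The 1/4 is divided into 2 equal shares of 1/8 among Ghada, Dalia.
Ghada is living and takes 1/8.
Dalia is living and takes 1/8.
Hamid is living and takes 1/4.
Layth is living and takes 1/4.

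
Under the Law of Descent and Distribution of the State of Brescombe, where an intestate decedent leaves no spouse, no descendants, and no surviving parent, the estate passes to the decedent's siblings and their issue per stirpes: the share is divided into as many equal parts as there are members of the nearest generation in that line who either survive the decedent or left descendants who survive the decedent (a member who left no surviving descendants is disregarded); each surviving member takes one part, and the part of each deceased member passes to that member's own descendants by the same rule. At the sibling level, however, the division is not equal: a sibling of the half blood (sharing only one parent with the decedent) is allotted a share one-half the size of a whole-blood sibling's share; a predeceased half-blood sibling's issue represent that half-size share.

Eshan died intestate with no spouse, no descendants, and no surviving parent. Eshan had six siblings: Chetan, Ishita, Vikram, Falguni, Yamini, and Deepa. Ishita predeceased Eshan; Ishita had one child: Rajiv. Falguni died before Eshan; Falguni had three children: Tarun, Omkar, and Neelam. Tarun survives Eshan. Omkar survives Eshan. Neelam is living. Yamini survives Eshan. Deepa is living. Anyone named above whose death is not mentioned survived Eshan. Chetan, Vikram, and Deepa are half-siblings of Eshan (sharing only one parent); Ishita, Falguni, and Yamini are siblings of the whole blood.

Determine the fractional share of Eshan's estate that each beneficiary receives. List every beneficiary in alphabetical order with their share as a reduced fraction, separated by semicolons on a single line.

Chetan 1/9; Deepa 1/9; Neelam 2/27; Omkar 2/27; Rajiv 2/9; Tarun 2/27; Vikram 1/9; Yamini 2/9

No spouse, descendants, or parent survives, so the estate passes to Eshan's siblings per stirpes.
Half-blood siblings count for one-half the weight of whole-blood siblings at the initial division.
Dividing 1 in proportion to weights (total weight 9/2): Chetan (weight 1/2) → 1/9; Ishita (weight 1) → 2/9; Vikram (weight 1/2) → 1/9; Falguni (weight 1) → 2/9; Yamini (weight 1) → 2/9; Deepa (weight 1/2) → 1/9.
Chetan is living and takes 1/9.
Ishita predeceased; the 2/9 allotted to Ishita's branch passes to Ishita's issue by representation.
Rajiv is the sole taker at this level and receives the full 2/9.
Vikram is living and takes 1/9.
Falguni predeceased; the 2/9 allotted to Falguni's branch passes to Falguni's issue by representation.
The 2/9 is divided into 3 equal shares of 2/27 among Tarun, Omkar, Neelam.
Tarun is living and takes 2/27.
Omkar is living and takes 2/27.
Neelam is living and takes 2/27.
Yamini is living and takes 2/9.
Deepa is living and takes 1/9.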